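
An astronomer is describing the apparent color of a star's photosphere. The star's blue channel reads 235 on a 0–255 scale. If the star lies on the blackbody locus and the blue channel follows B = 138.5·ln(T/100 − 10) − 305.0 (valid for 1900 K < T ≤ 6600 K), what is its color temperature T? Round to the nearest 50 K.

5950 K

ln(t − 10) = (235 + 305.0) / 138.5 = 3.8989.
t − 10 = e^3.8989 = 49.349, so t = 59.349.
T = 100·t = 5935 K → 5950 K to the nearest 50 K.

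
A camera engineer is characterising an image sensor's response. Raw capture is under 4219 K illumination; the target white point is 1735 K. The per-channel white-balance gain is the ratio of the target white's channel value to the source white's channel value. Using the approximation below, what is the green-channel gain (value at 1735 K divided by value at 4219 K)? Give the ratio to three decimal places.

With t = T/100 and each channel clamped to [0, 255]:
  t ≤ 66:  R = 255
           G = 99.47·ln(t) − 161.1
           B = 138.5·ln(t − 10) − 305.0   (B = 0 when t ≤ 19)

At 4219 K (t = 42.19):
  G = 99.47·ln 42.19 − 161.1 = 99.47·3.7422 − 161.1 = 211.135.
At 1735 K (t = 17.35):
  G = 99.47·ln 17.35 − 161.1 = 99.47·2.8536 − 161.1 = 122.747.
Gain = 122.747 / 211.135 = 0.5814 → 0.581.

0.581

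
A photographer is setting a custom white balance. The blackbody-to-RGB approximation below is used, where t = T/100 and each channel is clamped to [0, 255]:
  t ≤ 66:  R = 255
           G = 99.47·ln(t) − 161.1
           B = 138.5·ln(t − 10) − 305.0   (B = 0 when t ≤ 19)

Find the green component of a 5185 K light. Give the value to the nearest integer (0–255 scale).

232

t = 5185/100 = 51.85; the t ≤ 66 branch applies.
G = 99.47·ln 51.85 − 161.1 = 99.47·3.9484 − 161.1 = 231.643.
Rounded: 232.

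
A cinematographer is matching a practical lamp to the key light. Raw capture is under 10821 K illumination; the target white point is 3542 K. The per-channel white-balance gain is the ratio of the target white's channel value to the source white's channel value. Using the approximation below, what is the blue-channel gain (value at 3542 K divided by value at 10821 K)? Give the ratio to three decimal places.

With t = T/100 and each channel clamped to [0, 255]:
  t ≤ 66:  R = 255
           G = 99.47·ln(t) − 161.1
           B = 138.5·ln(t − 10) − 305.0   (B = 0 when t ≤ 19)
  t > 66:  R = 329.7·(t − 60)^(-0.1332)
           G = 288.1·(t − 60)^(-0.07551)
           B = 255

At 10821 K (t = 108.21):
  B = 255 by definition for t > 66.
At 3542 K (t = 35.42):
  B = 138.5·ln(35.42 − 10) − 305.0 = 138.5·ln 25.42 − 305.0 = 138.5·3.2355 − 305.0 = 143.122.
Gain = 143.122 / 255.000 = 0.5613 → 0.561.

0.561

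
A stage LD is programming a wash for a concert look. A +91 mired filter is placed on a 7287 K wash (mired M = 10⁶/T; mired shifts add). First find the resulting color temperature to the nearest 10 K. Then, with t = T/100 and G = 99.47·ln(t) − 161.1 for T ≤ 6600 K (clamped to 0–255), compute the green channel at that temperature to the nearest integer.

M_in = 10⁶/7287 = 137.23; M_out = 137.23 + (+91) = 228.23.
T_out = 10⁶/228.23 = 4381.5 K → 4380 K; t = 43.8.
G = 99.47·ln 43.8 − 161.1 = 99.47·3.7796 − 161.1 = 214.860.
Rounded: 215.

215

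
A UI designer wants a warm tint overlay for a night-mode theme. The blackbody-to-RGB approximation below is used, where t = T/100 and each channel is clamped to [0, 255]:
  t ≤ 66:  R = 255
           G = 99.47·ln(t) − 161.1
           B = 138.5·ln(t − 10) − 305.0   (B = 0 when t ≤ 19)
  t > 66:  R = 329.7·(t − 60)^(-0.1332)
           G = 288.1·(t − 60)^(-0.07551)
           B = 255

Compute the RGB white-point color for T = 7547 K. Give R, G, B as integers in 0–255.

t = 7547/100 = 75.47; the t > 66 branch applies.
R = 329.7·(75.47 − 60)^(-0.1332) = 329.7·15.47^(-0.1332) = 329.7·0.69432 = 228.917.
G = 288.1·(75.47 − 60)^(-0.07551) = 288.1·15.47^(-0.07551) = 288.1·0.81317 = 234.274.
B = 255 by definition for t > 66.
Rounded: (229, 234, 255).

R=229, G=234, B=255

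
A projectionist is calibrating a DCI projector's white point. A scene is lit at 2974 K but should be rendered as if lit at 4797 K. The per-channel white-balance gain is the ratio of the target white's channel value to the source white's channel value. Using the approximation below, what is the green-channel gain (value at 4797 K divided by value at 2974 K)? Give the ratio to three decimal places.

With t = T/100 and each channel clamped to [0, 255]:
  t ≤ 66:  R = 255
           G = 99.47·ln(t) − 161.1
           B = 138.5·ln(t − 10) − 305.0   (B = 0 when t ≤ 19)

At 2974 K (t = 29.74):
  G = 99.47·ln 29.74 − 161.1 = 99.47·3.3925 − 161.1 = 176.351.
At 4797 K (t = 47.97):
  G = 99.47·ln 47.97 − 161.1 = 99.47·3.8706 − 161.1 = 223.906.
Gain = 223.906 / 176.351 = 1.2697 → 1.270.

1.270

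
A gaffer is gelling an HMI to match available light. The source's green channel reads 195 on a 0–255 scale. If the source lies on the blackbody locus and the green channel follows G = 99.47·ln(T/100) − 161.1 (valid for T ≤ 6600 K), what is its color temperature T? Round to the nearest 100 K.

ln t = (195 + 161.1) / 99.47 = 3.5800.
t = e^3.5800 = 35.873.
T = 100·t = 3587 K → 3600 K to the nearest 100 K.

3600 K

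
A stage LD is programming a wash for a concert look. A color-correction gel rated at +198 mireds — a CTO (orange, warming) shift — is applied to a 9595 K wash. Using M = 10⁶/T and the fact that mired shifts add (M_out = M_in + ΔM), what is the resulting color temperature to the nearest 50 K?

3300 K

M_in = 10⁶/9595 = 104.22 mireds.
M_out = 104.22 + (+198) = 302.22 mireds.
T_out = 10⁶/302.22 = 3308.8 K → 3300 K.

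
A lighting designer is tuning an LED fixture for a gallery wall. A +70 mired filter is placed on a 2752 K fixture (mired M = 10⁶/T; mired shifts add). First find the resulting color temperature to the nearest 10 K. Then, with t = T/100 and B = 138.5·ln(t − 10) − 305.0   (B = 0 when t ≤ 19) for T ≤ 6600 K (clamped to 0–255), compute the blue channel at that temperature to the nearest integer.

51

M_in = 10⁶/2752 = 363.37; M_out = 363.37 + (+70) = 433.37.
T_out = 10⁶/433.37 = 2307.5 K → 2310 K; t = 23.1.
B = 138.5·ln(23.1 − 10) − 305.0 = 138.5·ln 13.1 − 305.0 = 138.5·2.5726 − 305.0 = 51.307.
Rounded: 51.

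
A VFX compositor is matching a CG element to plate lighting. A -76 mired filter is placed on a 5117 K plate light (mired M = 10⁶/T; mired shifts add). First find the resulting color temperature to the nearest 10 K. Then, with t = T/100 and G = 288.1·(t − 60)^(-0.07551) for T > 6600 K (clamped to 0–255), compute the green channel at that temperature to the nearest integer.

M_in = 10⁶/5117 = 195.43; M_out = 195.43 + (-76) = 119.43.
T_out = 10⁶/119.43 = 8373.3 K → 8370 K; t = 83.7.
G = 288.1·(83.7 − 60)^(-0.07551) = 288.1·23.7^(-0.07551) = 288.1·0.78740 = 226.849.
Rounded: 227.

227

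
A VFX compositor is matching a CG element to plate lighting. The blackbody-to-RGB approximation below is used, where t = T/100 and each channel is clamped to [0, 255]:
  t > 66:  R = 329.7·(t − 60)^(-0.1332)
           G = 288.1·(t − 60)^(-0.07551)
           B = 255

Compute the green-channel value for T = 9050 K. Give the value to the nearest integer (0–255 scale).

t = 9050/100 = 90.5; the t > 66 branch applies.
G = 288.1·(90.5 − 60)^(-0.07551) = 288.1·30.5^(-0.07551) = 288.1·0.77254 = 222.569.
Rounded: 223.

223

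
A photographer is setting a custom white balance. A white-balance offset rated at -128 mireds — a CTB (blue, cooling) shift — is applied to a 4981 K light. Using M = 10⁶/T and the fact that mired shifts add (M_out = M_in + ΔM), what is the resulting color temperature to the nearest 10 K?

M_in = 10⁶/4981 = 200.76 mireds.
M_out = 200.76 + (-128) = 72.76 mireds.
T_out = 10⁶/72.76 = 13743.3 K → 13740 K.

13740 K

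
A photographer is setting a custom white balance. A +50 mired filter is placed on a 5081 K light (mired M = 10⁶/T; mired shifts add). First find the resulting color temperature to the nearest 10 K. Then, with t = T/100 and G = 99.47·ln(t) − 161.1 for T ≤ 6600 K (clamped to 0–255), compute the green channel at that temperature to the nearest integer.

207

M_in = 10⁶/5081 = 196.81; M_out = 196.81 + (+50) = 246.81.
T_out = 10⁶/246.81 = 4051.7 K → 4050 K; t = 40.5.
G = 99.47·ln 40.5 − 161.1 = 99.47·3.7013 − 161.1 = 207.069.
Rounded: 207.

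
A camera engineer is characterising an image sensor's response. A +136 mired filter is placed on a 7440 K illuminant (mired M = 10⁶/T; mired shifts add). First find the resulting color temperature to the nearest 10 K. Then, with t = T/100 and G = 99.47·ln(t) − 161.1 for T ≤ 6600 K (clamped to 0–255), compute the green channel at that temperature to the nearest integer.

198

M_in = 10⁶/7440 = 134.41; M_out = 134.41 + (+136) = 270.41.
T_out = 10⁶/270.41 = 3698.1 K → 3700 K; t = 37.
G = 99.47·ln 37 − 161.1 = 99.47·3.6109 − 161.1 = 198.078.
Rounded: 198.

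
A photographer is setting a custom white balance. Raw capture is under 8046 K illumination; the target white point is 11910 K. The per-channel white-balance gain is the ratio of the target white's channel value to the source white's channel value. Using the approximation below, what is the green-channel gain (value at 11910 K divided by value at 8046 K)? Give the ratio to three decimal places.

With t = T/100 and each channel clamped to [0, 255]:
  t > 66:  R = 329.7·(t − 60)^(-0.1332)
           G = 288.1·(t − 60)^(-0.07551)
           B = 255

At 8046 K (t = 80.46):
  G = 288.1·(80.46 − 60)^(-0.07551) = 288.1·20.46^(-0.07551) = 288.1·0.79618 = 229.381.
At 11910 K (t = 119.1):
  G = 288.1·(119.1 − 60)^(-0.07551) = 288.1·59.1^(-0.07551) = 288.1·0.73490 = 211.724.
Gain = 211.724 / 229.381 = 0.9230 → 0.923.

0.923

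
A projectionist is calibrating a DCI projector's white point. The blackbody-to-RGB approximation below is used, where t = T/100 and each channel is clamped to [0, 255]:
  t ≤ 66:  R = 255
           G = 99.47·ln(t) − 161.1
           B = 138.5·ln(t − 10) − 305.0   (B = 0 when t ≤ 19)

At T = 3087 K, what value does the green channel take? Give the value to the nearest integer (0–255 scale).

180

t = 3087/100 = 30.87; the t ≤ 66 branch applies.
G = 99.47·ln 30.87 − 161.1 = 99.47·3.4298 − 161.1 = 180.061.
Rounded: 180.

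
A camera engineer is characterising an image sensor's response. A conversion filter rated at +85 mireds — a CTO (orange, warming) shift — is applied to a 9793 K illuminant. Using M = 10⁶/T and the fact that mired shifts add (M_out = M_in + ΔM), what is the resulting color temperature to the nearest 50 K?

5350 K

M_in = 10⁶/9793 = 102.11 mireds.
M_out = 102.11 + (+85) = 187.11 mireds.
T_out = 10⁶/187.11 = 5344.3 K → 5350 K.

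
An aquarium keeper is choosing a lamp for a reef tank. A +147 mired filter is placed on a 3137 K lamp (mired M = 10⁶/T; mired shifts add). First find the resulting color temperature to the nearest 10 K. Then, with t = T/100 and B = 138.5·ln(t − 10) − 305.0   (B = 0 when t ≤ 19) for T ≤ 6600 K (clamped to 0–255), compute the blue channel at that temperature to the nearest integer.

33

M_in = 10⁶/3137 = 318.78; M_out = 318.78 + (+147) = 465.78.
T_out = 10⁶/465.78 = 2147.0 K → 2150 K; t = 21.5.
B = 138.5·ln(21.5 − 10) − 305.0 = 138.5·ln 11.5 − 305.0 = 138.5·2.4423 − 305.0 = 33.265.
Rounded: 33.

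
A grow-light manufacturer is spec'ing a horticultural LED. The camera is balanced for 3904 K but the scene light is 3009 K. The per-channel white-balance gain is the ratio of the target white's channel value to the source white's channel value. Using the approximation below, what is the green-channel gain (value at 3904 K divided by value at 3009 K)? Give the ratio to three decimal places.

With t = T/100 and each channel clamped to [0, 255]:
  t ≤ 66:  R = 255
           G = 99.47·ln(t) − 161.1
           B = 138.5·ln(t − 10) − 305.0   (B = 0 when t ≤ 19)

1.146

At 3009 K (t = 30.09):
  G = 99.47·ln 30.09 − 161.1 = 99.47·3.4042 − 161.1 = 177.515.
At 3904 K (t = 39.04):
  G = 99.47·ln 39.04 − 161.1 = 99.47·3.6646 − 161.1 = 203.416.
Gain = 203.416 / 177.515 = 1.1459 → 1.146.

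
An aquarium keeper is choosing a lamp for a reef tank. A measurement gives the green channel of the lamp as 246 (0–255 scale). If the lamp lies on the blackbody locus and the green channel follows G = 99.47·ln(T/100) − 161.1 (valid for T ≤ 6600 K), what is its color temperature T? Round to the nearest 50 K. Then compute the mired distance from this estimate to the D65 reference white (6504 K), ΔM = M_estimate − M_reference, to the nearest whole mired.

+13 mireds

ln t = (246 + 161.1) / 99.47 = 4.0927.
t = e^4.0927 = 59.901.
T = 100·t = 5990 K → 6000 K to the nearest 50 K.
M_estimate = 10⁶/6000 = 166.67; M_reference = 10⁶/6504 = 153.75.
ΔM = 166.67 − 153.75 = 12.92 → +13 mireds.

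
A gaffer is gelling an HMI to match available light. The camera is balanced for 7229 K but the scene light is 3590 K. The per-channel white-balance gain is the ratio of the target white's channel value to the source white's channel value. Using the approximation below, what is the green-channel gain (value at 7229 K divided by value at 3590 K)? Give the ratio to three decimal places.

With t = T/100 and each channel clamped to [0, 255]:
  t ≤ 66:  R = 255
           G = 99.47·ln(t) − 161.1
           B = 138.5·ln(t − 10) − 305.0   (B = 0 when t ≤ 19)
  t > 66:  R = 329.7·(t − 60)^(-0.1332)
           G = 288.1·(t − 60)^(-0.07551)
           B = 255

1.222

At 3590 K (t = 35.9):
  G = 99.47·ln 35.9 − 161.1 = 99.47·3.5807 − 161.1 = 195.076.
At 7229 K (t = 72.29):
  G = 288.1·(72.29 − 60)^(-0.07551) = 288.1·12.29^(-0.07551) = 288.1·0.82742 = 238.381.
Gain = 238.381 / 195.076 = 1.2220 → 1.222.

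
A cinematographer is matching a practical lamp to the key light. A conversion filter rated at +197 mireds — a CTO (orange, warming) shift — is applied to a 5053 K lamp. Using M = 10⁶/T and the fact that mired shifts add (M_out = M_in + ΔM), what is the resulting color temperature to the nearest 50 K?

M_in = 10⁶/5053 = 197.90 mireds.
M_out = 197.90 + (+197) = 394.90 mireds.
T_out = 10⁶/394.90 = 2532.3 K → 2550 K.

2550 K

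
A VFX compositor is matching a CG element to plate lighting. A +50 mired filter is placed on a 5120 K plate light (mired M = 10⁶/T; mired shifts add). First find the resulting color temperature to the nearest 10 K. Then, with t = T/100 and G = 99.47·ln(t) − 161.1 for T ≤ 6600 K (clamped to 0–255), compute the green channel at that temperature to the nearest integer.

M_in = 10⁶/5120 = 195.31; M_out = 195.31 + (+50) = 245.31.
T_out = 10⁶/245.31 = 4076.4 K → 4080 K; t = 40.8.
G = 99.47·ln 40.8 − 161.1 = 99.47·3.7087 − 161.1 = 207.803.
Rounded: 208.

208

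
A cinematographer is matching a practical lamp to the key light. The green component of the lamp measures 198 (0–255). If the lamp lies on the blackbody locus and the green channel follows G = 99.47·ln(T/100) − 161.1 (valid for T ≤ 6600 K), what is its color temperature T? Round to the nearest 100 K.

ln t = (198 + 161.1) / 99.47 = 3.6101.
t = e^3.6101 = 36.971.
T = 100·t = 3697 K → 3700 K to the nearest 100 K.

3700 K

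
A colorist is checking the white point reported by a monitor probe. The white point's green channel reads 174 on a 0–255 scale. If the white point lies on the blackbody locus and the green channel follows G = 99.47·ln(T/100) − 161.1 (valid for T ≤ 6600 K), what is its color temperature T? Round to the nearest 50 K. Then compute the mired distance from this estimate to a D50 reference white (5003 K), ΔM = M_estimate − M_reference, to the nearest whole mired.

ln t = (174 + 161.1) / 99.47 = 3.3689.
t = e^3.3689 = 29.045.
T = 100·t = 2905 K → 2900 K to the nearest 50 K.
M_estimate = 10⁶/2900 = 344.83; M_reference = 10⁶/5003 = 199.88.
ΔM = 344.83 − 199.88 = 144.95 → +145 mireds.

+145 mireds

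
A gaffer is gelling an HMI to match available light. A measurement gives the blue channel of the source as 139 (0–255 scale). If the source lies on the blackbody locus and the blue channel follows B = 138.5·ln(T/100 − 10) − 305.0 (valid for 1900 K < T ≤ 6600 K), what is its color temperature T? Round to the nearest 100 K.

ln(t − 10) = (139 + 305.0) / 138.5 = 3.2058.
t − 10 = e^3.2058 = 24.675, so t = 34.675.
T = 100·t = 3467 K → 3500 K to the nearest 100 K.

3500 K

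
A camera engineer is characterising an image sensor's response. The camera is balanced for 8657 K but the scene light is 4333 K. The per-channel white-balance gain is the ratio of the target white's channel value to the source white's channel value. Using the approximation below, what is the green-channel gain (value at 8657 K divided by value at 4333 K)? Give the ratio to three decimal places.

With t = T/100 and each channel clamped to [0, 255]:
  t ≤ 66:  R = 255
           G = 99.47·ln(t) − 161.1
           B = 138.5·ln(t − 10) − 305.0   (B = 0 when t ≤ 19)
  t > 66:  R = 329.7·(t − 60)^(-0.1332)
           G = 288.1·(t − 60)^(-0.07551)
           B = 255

1.052

At 4333 K (t = 43.33):
  G = 99.47·ln 43.33 − 161.1 = 99.47·3.7688 − 161.1 = 213.787.
At 8657 K (t = 86.57):
  G = 288.1·(86.57 − 60)^(-0.07551) = 288.1·26.57^(-0.07551) = 288.1·0.78063 = 224.899.
Gain = 224.899 / 213.787 = 1.0520 → 1.052.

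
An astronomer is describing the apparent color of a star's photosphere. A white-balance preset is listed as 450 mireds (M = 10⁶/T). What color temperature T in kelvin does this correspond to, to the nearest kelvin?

2222 K

T = 10⁶ / 450 = 2222.22 K → 2222 K.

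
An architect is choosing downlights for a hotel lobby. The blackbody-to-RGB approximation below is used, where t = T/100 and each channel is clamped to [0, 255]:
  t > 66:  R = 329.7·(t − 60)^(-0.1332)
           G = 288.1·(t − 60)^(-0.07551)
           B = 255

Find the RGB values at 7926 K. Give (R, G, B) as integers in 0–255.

(222, 230, 255)

t = 7926/100 = 79.26; the t > 66 branch applies.
R = 329.7·(79.26 − 60)^(-0.1332) = 329.7·19.26^(-0.1332) = 329.7·0.67435 = 222.332.
G = 288.1·(79.26 − 60)^(-0.07551) = 288.1·19.26^(-0.07551) = 288.1·0.79983 = 230.430.
B = 255 by definition for t > 66.
Rounded: (222, 230, 255).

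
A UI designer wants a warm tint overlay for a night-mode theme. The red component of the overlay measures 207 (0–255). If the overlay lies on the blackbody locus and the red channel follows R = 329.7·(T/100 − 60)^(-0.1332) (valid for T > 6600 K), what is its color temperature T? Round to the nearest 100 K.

(t − 60)^(-0.1332) = 207/329.7 = 0.62784.
t − 60 = 0.62784^(1/-0.1332) = 0.62784^(-7.508) = 32.933, so t = 92.933.
T = 100·t = 9293 K → 9300 K to the nearest 100 K.

9300 K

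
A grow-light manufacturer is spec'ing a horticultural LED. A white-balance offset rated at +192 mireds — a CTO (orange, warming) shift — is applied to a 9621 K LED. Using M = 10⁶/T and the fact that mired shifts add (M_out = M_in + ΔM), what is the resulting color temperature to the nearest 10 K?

M_in = 10⁶/9621 = 103.94 mireds.
M_out = 103.94 + (+192) = 295.94 mireds.
T_out = 10⁶/295.94 = 3379.1 K → 3380 K.

3380 K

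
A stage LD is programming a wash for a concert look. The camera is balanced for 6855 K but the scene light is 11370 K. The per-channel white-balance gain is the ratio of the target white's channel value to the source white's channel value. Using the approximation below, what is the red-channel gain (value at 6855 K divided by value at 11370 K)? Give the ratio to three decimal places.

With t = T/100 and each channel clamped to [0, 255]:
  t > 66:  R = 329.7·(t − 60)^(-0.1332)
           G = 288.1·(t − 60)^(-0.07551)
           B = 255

1.277

At 11370 K (t = 113.7):
  R = 329.7·(113.7 − 60)^(-0.1332) = 329.7·53.7^(-0.1332) = 329.7·0.58826 = 193.948.
At 6855 K (t = 68.55):
  R = 329.7·(68.55 − 60)^(-0.1332) = 329.7·8.55^(-0.1332) = 329.7·0.75138 = 247.731.
Gain = 247.731 / 193.948 = 1.2773 → 1.277.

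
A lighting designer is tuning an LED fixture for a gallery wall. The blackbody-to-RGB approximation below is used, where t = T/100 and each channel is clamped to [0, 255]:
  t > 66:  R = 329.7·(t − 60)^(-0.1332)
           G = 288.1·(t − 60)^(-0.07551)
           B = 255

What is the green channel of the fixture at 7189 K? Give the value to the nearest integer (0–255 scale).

239

t = 7189/100 = 71.89; the t > 66 branch applies.
G = 288.1·(71.89 − 60)^(-0.07551) = 288.1·11.89^(-0.07551) = 288.1·0.82949 = 238.977.
Rounded: 239.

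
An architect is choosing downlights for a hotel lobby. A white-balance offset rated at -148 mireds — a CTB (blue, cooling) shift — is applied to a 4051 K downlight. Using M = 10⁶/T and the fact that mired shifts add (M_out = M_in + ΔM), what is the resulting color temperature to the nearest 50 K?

M_in = 10⁶/4051 = 246.85 mireds.
M_out = 246.85 + (-148) = 98.85 mireds.
T_out = 10⁶/98.85 = 10116.1 K → 10100 K.

10100 K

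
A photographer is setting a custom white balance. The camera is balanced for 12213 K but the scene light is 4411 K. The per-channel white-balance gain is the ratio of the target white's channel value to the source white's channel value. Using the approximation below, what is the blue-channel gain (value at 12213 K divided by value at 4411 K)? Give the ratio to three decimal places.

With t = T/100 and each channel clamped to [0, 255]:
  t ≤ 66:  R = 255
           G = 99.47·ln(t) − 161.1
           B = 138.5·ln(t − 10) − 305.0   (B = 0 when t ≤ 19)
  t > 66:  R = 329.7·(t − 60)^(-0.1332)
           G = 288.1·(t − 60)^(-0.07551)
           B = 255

1.387

At 4411 K (t = 44.11):
  B = 138.5·ln(44.11 − 10) − 305.0 = 138.5·ln 34.11 − 305.0 = 138.5·3.5296 − 305.0 = 183.848.
At 12213 K (t = 122.13):
  B = 255 by definition for t > 66.
Gain = 255.000 / 183.848 = 1.3870 → 1.387.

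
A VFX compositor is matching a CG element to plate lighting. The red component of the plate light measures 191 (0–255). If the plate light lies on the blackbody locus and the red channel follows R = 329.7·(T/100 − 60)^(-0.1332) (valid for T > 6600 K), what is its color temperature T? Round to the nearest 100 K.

(t − 60)^(-0.1332) = 191/329.7 = 0.57931.
t − 60 = 0.57931^(1/-0.1332) = 0.57931^(-7.508) = 60.245, so t = 120.245.
T = 100·t = 12025 K → 12000 K to the nearest 100 K.

12000 K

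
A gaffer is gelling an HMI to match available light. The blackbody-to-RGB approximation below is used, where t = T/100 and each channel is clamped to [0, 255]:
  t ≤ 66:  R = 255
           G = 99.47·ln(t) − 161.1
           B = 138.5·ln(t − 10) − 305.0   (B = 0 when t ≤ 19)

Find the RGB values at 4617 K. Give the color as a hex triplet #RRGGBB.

t = 4617/100 = 46.17; the t ≤ 66 branch applies.
R = 255 by definition for t ≤ 66.
G = 99.47·ln 46.17 − 161.1 = 99.47·3.8323 − 161.1 = 220.102.
B = 138.5·ln(46.17 − 10) − 305.0 = 138.5·ln 36.17 − 305.0 = 138.5·3.5882 − 305.0 = 191.970.
Rounded: (255, 220, 192).
In hex: #FFDCC0.

#FFDCC0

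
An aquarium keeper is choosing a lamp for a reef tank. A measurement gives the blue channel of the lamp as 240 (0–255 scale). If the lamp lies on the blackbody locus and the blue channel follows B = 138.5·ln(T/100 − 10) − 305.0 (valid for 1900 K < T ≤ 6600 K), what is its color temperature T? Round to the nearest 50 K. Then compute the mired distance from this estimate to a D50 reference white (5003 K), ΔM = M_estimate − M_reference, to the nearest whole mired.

-36 mireds

ln(t − 10) = (240 + 305.0) / 138.5 = 3.9350.
t − 10 = e^3.9350 = 51.163, so t = 61.163.
T = 100·t = 6116 K → 6100 K to the nearest 50 K.
M_estimate = 10⁶/6100 = 163.93; M_reference = 10⁶/5003 = 199.88.
ΔM = 163.93 − 199.88 = -35.95 → -36 mireds.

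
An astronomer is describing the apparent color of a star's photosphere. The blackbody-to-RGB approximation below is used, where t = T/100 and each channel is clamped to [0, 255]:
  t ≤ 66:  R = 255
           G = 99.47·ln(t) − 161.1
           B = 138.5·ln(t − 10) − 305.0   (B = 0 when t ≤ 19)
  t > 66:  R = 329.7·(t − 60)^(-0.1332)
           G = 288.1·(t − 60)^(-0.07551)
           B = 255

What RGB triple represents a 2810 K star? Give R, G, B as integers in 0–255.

t = 2810/100 = 28.1; the t ≤ 66 branch applies.
R = 255 by definition for t ≤ 66.
G = 99.47·ln 28.1 − 161.1 = 99.47·3.3358 − 161.1 = 170.709.
B = 138.5·ln(28.1 − 10) − 305.0 = 138.5·ln 18.1 − 305.0 = 138.5·2.8959 − 305.0 = 96.084.
Rounded: (255, 171, 96).

R=255, G=171, B=96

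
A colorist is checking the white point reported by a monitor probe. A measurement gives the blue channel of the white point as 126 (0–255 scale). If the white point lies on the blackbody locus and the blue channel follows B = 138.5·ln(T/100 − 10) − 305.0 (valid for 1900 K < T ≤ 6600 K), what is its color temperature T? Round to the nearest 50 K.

ln(t − 10) = (126 + 305.0) / 138.5 = 3.1119.
t − 10 = e^3.1119 = 22.464, so t = 32.464.
T = 100·t = 3246 K → 3250 K to the nearest 50 K.

3250 K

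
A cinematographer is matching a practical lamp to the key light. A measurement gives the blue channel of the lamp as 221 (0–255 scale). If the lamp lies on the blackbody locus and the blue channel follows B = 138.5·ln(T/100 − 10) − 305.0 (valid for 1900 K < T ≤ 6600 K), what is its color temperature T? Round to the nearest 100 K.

ln(t − 10) = (221 + 305.0) / 138.5 = 3.7978.
t − 10 = e^3.7978 = 44.604, so t = 54.604.
T = 100·t = 5460 K → 5500 K to the nearest 100 K.

5500 K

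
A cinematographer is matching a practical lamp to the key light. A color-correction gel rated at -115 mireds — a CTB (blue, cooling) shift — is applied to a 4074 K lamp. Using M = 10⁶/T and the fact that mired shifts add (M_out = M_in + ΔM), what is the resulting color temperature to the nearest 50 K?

7650 K

M_in = 10⁶/4074 = 245.46 mireds.
M_out = 245.46 + (-115) = 130.46 mireds.
T_out = 10⁶/130.46 = 7665.2 K → 7650 K.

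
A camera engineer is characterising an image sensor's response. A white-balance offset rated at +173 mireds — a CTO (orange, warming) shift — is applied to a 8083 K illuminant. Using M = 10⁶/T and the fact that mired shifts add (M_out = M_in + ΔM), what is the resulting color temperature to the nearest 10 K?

3370 K

M_in = 10⁶/8083 = 123.72 mireds.
M_out = 123.72 + (+173) = 296.72 mireds.
T_out = 10⁶/296.72 = 3370.2 K → 3370 K.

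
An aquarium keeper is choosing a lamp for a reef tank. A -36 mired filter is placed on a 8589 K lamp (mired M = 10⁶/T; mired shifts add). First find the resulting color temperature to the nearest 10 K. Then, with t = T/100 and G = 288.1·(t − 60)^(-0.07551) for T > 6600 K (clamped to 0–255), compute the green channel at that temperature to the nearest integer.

210

M_in = 10⁶/8589 = 116.43; M_out = 116.43 + (-36) = 80.43.
T_out = 10⁶/80.43 = 12433.5 K → 12430 K; t = 124.3.
G = 288.1·(124.3 − 60)^(-0.07551) = 288.1·64.3^(-0.07551) = 288.1·0.73023 = 210.380.
Rounded: 210.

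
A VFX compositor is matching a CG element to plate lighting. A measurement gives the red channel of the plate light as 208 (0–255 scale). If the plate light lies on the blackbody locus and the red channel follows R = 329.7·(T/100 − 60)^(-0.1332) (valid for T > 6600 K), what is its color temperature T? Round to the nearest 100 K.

(t − 60)^(-0.1332) = 208/329.7 = 0.63088.
t − 60 = 0.63088^(1/-0.1332) = 0.63088^(-7.508) = 31.763, so t = 91.763.
T = 100·t = 9176 K → 9200 K to the nearest 100 K.

9200 K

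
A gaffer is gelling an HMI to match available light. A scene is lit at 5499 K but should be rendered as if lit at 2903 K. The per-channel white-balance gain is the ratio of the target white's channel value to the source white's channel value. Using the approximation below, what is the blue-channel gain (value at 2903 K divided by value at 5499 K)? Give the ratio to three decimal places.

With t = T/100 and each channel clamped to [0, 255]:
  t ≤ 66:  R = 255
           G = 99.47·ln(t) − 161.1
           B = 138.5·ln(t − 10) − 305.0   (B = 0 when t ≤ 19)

At 5499 K (t = 54.99):
  B = 138.5·ln(54.99 − 10) − 305.0 = 138.5·ln 44.99 − 305.0 = 138.5·3.8064 − 305.0 = 222.192.
At 2903 K (t = 29.03):
  B = 138.5·ln(29.03 − 10) − 305.0 = 138.5·ln 19.03 − 305.0 = 138.5·2.9460 − 305.0 = 103.023.
Gain = 103.023 / 222.192 = 0.4637 → 0.464.

0.464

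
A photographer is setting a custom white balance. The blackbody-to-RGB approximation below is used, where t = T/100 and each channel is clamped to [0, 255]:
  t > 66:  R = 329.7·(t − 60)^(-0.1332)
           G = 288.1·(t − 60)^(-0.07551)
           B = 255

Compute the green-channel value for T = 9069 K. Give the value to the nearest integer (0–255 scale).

222

t = 9069/100 = 90.69; the t > 66 branch applies.
G = 288.1·(90.69 − 60)^(-0.07551) = 288.1·30.69^(-0.07551) = 288.1·0.77218 = 222.464.
Rounded: 222.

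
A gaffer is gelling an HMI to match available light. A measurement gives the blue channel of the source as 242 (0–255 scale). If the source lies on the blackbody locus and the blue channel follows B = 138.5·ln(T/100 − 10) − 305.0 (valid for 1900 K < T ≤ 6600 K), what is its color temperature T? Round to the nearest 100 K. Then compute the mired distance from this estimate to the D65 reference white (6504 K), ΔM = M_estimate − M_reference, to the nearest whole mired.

ln(t − 10) = (242 + 305.0) / 138.5 = 3.9495.
t − 10 = e^3.9495 = 51.907, so t = 61.907.
T = 100·t = 6191 K → 6200 K to the nearest 100 K.
M_estimate = 10⁶/6200 = 161.29; M_reference = 10⁶/6504 = 153.75.
ΔM = 161.29 − 153.75 = 7.54 → +8 mireds.

+8 mireds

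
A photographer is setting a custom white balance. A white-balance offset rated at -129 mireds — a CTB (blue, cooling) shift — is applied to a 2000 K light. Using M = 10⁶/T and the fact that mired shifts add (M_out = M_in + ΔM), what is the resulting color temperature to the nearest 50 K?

M_in = 10⁶/2000 = 500.00 mireds.
M_out = 500.00 + (-129) = 371.00 mireds.
T_out = 10⁶/371.00 = 2695.4 K → 2700 K.

2700 K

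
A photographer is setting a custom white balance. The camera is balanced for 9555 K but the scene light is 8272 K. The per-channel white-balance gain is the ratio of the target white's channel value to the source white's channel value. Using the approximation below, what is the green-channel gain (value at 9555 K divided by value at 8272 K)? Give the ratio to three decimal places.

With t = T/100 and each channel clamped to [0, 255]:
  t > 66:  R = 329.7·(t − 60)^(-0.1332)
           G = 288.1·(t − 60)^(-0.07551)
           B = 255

0.967

At 8272 K (t = 82.72):
  G = 288.1·(82.72 − 60)^(-0.07551) = 288.1·22.72^(-0.07551) = 288.1·0.78991 = 227.573.
At 9555 K (t = 95.55):
  G = 288.1·(95.55 − 60)^(-0.07551) = 288.1·35.55^(-0.07551) = 288.1·0.76365 = 220.008.
Gain = 220.008 / 227.573 = 0.9668 → 0.967.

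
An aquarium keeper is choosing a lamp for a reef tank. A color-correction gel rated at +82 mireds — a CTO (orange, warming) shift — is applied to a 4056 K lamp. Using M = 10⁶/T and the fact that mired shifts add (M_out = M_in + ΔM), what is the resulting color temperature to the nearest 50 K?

3050 K

M_in = 10⁶/4056 = 246.55 mireds.
M_out = 246.55 + (+82) = 328.55 mireds.
T_out = 10⁶/328.55 = 3043.7 K → 3050 K.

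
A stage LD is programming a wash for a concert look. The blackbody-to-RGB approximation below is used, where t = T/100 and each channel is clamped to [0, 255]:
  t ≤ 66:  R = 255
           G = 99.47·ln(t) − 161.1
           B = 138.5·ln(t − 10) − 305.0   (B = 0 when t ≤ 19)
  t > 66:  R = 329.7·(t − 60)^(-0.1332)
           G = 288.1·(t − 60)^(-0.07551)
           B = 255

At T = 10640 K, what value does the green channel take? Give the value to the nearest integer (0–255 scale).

t = 10640/100 = 106.4; the t > 66 branch applies.
G = 288.1·(106.4 − 60)^(-0.07551) = 288.1·46.4^(-0.07551) = 288.1·0.74845 = 215.628.
Rounded: 216.

216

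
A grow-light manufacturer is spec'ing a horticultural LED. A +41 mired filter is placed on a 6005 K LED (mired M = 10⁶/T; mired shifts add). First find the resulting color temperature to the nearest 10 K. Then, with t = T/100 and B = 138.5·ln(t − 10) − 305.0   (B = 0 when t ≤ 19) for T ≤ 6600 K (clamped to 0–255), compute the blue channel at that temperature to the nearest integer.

M_in = 10⁶/6005 = 166.53; M_out = 166.53 + (+41) = 207.53.
T_out = 10⁶/207.53 = 4818.6 K → 4820 K; t = 48.2.
B = 138.5·ln(48.2 − 10) − 305.0 = 138.5·ln 38.2 − 305.0 = 138.5·3.6428 − 305.0 = 199.533.
Rounded: 200.

200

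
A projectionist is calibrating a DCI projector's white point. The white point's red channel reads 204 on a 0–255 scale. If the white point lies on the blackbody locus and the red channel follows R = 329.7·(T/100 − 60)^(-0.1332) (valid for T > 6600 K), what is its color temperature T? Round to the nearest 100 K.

9700 K

(t − 60)^(-0.1332) = 204/329.7 = 0.61874.
t − 60 = 0.61874^(1/-0.1332) = 0.61874^(-7.508) = 36.748, so t = 96.748.
T = 100·t = 9675 K → 9700 K to the nearest 100 K.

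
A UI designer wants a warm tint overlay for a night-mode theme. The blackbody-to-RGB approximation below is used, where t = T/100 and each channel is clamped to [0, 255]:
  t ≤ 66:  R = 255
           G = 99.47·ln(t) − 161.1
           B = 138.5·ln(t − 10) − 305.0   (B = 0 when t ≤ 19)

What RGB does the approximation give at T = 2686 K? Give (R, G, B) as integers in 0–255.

t = 2686/100 = 26.86; the t ≤ 66 branch applies.
R = 255 by definition for t ≤ 66.
G = 99.47·ln 26.86 − 161.1 = 99.47·3.2906 − 161.1 = 166.220.
B = 138.5·ln(26.86 − 10) − 305.0 = 138.5·ln 16.86 − 305.0 = 138.5·2.8249 − 305.0 = 86.255.
Rounded: (255, 166, 86).

(255, 166, 86)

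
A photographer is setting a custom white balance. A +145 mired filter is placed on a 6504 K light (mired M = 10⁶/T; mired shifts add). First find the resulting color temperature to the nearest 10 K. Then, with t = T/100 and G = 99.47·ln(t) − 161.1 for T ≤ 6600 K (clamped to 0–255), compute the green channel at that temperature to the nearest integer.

188

M_in = 10⁶/6504 = 153.75; M_out = 153.75 + (+145) = 298.75.
T_out = 10⁶/298.75 = 3347.3 K → 3350 K; t = 33.5.
G = 99.47·ln 33.5 − 161.1 = 99.47·3.5115 − 161.1 = 188.193.
Rounded: 188.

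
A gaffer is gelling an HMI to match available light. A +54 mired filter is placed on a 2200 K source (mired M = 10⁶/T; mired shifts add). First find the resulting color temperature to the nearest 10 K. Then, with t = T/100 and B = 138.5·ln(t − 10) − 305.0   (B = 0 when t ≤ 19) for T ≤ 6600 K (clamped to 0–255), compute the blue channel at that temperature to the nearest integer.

M_in = 10⁶/2200 = 454.55; M_out = 454.55 + (+54) = 508.55.
T_out = 10⁶/508.55 = 1966.4 K → 1970 K; t = 19.7.
B = 138.5·ln(19.7 − 10) − 305.0 = 138.5·ln 9.7 − 305.0 = 138.5·2.2721 − 305.0 = 9.689.
Rounded: 10.

10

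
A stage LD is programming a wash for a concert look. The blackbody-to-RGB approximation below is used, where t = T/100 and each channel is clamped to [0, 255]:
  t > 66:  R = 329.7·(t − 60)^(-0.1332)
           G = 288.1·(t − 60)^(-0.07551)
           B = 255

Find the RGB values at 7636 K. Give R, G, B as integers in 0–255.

t = 7636/100 = 76.36; the t > 66 branch applies.
R = 329.7·(76.36 − 60)^(-0.1332) = 329.7·16.36^(-0.1332) = 329.7·0.68917 = 227.218.
G = 288.1·(76.36 − 60)^(-0.07551) = 288.1·16.36^(-0.07551) = 288.1·0.80974 = 233.287.
B = 255 by definition for t > 66.
Rounded: (227, 233, 255).

R=227, G=233, B=255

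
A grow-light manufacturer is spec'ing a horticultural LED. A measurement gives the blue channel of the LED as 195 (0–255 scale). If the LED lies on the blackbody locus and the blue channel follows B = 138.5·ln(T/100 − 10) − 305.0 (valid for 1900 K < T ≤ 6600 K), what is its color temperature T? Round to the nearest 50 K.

4700 K

ln(t − 10) = (195 + 305.0) / 138.5 = 3.6101.
t − 10 = e^3.6101 = 36.970, so t = 46.970.
T = 100·t = 4697 K → 4700 K to the nearest 50 K.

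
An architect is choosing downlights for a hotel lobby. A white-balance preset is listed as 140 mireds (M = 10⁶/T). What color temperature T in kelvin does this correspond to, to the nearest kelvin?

7143 K

T = 10⁶ / 140 = 7142.86 K → 7143 K.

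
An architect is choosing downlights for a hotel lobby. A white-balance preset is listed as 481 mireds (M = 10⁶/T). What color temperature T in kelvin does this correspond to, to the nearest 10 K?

T = 10⁶ / 481 = 2079.00 K → 2080 K.

2080 K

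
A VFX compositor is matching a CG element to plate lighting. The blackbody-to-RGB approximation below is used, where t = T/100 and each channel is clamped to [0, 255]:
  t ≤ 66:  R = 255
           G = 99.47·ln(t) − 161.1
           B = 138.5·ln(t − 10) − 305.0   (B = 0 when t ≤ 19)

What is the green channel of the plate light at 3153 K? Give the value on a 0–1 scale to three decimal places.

0.714

t = 3153/100 = 31.53; the t ≤ 66 branch applies.
G = 99.47·ln 31.53 − 161.1 = 99.47·3.4509 − 161.1 = 182.165.
On a 0–1 scale: 182.165/255 = 0.7144 → 0.714.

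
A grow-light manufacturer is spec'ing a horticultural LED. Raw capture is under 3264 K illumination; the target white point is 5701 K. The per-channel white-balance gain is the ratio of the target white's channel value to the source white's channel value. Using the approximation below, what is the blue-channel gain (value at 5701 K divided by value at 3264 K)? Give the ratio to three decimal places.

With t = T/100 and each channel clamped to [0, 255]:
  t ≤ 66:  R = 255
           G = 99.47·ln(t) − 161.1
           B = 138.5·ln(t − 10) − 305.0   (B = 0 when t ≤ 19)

1.796

At 3264 K (t = 32.64):
  B = 138.5·ln(32.64 − 10) − 305.0 = 138.5·ln 22.64 − 305.0 = 138.5·3.1197 − 305.0 = 127.081.
At 5701 K (t = 57.01):
  B = 138.5·ln(57.01 − 10) − 305.0 = 138.5·ln 47.01 − 305.0 = 138.5·3.8504 − 305.0 = 228.275.
Gain = 228.275 / 127.081 = 1.7963 → 1.796.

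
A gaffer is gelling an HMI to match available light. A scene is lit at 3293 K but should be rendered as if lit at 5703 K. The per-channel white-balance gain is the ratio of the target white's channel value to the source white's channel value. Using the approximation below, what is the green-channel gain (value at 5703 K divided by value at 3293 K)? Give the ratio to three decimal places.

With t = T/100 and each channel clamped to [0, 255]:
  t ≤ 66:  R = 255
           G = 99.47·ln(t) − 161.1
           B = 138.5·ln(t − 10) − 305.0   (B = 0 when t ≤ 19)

1.293

At 3293 K (t = 32.93):
  G = 99.47·ln 32.93 − 161.1 = 99.47·3.4944 − 161.1 = 186.486.
At 5703 K (t = 57.03):
  G = 99.47·ln 57.03 − 161.1 = 99.47·4.0436 − 161.1 = 241.115.
Gain = 241.115 / 186.486 = 1.2929 → 1.293.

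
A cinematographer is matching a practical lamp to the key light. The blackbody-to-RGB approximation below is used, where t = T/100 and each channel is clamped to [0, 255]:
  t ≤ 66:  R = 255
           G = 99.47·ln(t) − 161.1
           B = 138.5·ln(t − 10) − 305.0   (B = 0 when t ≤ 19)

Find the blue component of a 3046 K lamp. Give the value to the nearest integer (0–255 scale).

113

t = 3046/100 = 30.46; the t ≤ 66 branch applies.
B = 138.5·ln(30.46 − 10) − 305.0 = 138.5·ln 20.46 − 305.0 = 138.5·3.0185 − 305.0 = 113.058.
Rounded: 113.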